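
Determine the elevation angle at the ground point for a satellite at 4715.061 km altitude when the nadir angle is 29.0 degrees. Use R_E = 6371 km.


r = R_E + alt = 11086.0610 km
Law of sines in the satellite / Earth-center / ground-point triangle:
  sin(nadir)/R_E = sin(90 + el)/r  =>  cos(el) = (r/R_E)*sin(nadir)
cos(el) = (11086.0610 / 6371.0000) * sin(29.0 deg) = 0.8436084
el = arccos(0.8436084) = 32.4769 deg
(Earth-central angle = 90 - nadir - el = 28.5231 deg)

32.4769 degrees


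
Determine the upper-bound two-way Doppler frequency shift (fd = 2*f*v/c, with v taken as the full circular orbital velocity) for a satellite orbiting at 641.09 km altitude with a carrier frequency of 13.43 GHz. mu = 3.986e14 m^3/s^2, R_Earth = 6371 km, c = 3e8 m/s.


r = 7.01209e+06 m
v = sqrt(mu/r) = 7539.5410 m/s (worst-case radial velocity)
f = 13.43 GHz = 1.343e+10 Hz
fd = 2*f*v/c = 2*1.343e+10*7539.5410/3.0e+08
fd = 675040.2362 Hz

675040.2362 Hz


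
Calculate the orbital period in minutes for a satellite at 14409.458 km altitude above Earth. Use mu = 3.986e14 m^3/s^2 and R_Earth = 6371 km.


r = 20780.4580 km = 2.0780458e+07 m
T = 2*pi*sqrt(r^3/mu) = 2*pi*sqrt(8.9735719e+21 / 3.986e14)
T = 29812.1909 s = 496.8698 min

496.8698 minutes


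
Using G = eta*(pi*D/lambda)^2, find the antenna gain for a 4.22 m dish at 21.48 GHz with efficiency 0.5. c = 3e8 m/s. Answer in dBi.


lambda = c/f = 3e8 / 2.148e+10 = 0.01396648 m
G = eta*(pi*D/lambda)^2 = 0.5*(pi*4.22/0.01396648)^2
G = 450526.8682 (linear)
G = 10*log10(450526.8682) = 56.5372 dBi

56.5372 dBi


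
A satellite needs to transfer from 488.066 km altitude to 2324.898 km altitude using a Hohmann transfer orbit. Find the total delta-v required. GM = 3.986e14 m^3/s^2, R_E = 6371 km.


r1 = 6859.0660 km = 6.859066e+06 m
r2 = 8695.8980 km = 8.695898e+06 m
dv1 = sqrt(mu/r1)*(sqrt(2*r2/(r1+r2)) - 1) = 437.5409 m/s
dv2 = sqrt(mu/r2)*(1 - sqrt(2*r1/(r1+r2))) = 412.2979 m/s
total dv = |dv1| + |dv2| = 437.5409 + 412.2979 = 849.8388 m/s = 0.8498388 km/s

0.8498 km/s


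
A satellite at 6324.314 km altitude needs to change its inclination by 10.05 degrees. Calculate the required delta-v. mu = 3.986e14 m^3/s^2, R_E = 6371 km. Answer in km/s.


r = 12695.3140 km = 1.2695314e+07 m
V = sqrt(mu/r) = 5603.3393 m/s
di = 10.05 deg = 0.1754056 rad
dV = 2*V*sin(di/2) = 2*5603.3393*sin(0.08770279)
dV = 981.5975 m/s = 0.9815975 km/s

0.9816 km/s


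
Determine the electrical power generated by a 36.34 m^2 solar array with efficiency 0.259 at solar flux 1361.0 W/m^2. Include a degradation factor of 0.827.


P = area * eta * S * degradation
P = 36.34 * 0.259 * 1361.0 * 0.827
P = 10593.7159 W

10593.7159 W


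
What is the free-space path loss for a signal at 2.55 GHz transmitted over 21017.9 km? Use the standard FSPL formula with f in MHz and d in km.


f = 2.55 GHz = 2550.0000 MHz
d = 21017.9 km
FSPL = 32.44 + 20*log10(2550.0000) + 20*log10(21017.9)
FSPL = 32.44 + 68.1308 + 86.4518
FSPL = 187.0226 dB

187.0226 dB


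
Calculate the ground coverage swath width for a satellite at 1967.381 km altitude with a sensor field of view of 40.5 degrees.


FOV = 40.5 deg = 0.7068583 rad
swath = 2 * alt * tan(FOV/2) = 2 * 1967.381 * tan(0.3534292)
swath = 2 * 1967.381 * 0.3689195
swath = 1451.6103 km

1451.6103 km


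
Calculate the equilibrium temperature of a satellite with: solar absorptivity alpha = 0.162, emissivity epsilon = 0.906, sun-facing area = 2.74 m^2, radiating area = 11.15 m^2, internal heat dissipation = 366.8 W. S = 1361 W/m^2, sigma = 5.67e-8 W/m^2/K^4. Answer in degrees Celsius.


Numerator = alpha*S*A_sun + Q_int = 0.162*1361*2.74 + 366.8 = 970.9207 W
Denominator = eps*sigma*A_rad = 0.906*5.67e-8*11.15 = 5.7277773e-07 W/K^4
T^4 = 1.695109e+09 K^4
T = 202.9081 K = -70.2419 C

-70.2419 degrees Celsius


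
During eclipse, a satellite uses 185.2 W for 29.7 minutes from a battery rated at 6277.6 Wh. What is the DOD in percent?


E_used = P * t / 60 = 185.2 * 29.7 / 60 = 91.6740 Wh
DOD = E_used / E_total * 100 = 91.6740 / 6277.6 * 100
DOD = 1.4603 %

1.4603 %


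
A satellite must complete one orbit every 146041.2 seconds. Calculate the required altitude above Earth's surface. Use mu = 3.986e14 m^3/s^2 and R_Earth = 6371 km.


T = 146041.2 s
r = (mu*T^2/(4*pi^2))^(1/3) = (3.986e14 * 146041.2^2 / (4*pi^2))^(1/3)
r = 5.9938994e+07 m = 59938.9937 km
alt = r - R_E = 59938.9937 - 6371 = 53567.9937 km

53567.9937 km


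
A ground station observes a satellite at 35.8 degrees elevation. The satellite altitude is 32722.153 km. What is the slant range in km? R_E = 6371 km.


h = 32722.153 km, el = 35.8 deg
d = -R_E*sin(el) + sqrt((R_E*sin(el))^2 + 2*R_E*h + h^2)
d = -6371.0000*sin(0.6248279) + sqrt((6371.0000*0.5849577)^2 + 2*6371.0000*32722.153 + 32722.153^2)
d = 35023.3798 km

35023.3798 km


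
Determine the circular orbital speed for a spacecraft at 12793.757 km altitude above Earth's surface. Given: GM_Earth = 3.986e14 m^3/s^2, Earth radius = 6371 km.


r = R_E + alt = 6371.0 + 12793.757 = 19164.7570 km = 1.9164757e+07 m
v = sqrt(mu/r) = sqrt(3.986e14 / 1.9164757e+07) = 4560.5476 m/s = 4.5605 km/s

4.5605 km/s


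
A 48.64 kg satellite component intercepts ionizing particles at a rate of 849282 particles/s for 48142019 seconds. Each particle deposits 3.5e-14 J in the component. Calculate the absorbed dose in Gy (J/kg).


Total energy deposited = rate * time * E_per
  = 849282 * 48142019 * 3.5e-14 = 1.4310 J
Dose = E_total / mass = 1.4310 / 48.64
Dose = 0.02942054 Gy

0.0294 Gy


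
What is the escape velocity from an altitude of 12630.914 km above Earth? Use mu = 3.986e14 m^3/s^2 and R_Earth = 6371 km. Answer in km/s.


r = 6371.0 + 12630.914 = 19001.9140 km = 1.9001914e+07 m
v_esc = sqrt(2*mu/r) = sqrt(2*3.986e14 / 1.9001914e+07)
v_esc = 6477.1652 m/s = 6.4772 km/s

6.4772 km/s


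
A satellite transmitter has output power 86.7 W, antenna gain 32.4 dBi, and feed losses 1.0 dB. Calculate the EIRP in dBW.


Pt = 86.7 W = 19.3802 dBW
EIRP = Pt_dBW + Gt - losses = 19.3802 + 32.4 - 1.0 = 50.7802 dBW

50.7802 dBW


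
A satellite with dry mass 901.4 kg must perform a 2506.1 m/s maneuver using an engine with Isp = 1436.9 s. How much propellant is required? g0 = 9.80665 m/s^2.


ve = Isp * g0 = 1436.9 * 9.80665 = 14091.175385 m/s
mass ratio = exp(dv/ve) = exp(2506.1/14091.175385) = 1.19464479
m_prop = m_dry * (mr - 1) = 901.4 * (1.19464479 - 1)
m_prop = 175.4528 kg

175.4528 kg


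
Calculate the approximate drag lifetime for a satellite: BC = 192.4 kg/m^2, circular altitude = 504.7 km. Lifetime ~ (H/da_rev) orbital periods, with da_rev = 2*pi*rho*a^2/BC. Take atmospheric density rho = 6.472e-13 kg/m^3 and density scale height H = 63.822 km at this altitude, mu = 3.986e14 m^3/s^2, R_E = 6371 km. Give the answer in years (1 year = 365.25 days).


a = R_E + alt = 6875.7000 km = 6.8757e+06 m
da_rev = 2*pi*rho*a^2/BC = 2*pi*6.472e-13*(6.8757e+06)^2/192.4 = 0.999187858 m per revolution
N = H/da_rev = 63822.0000 m / 0.999187858 m = 63873.8747 revolutions
P = 2*pi*sqrt(a^3/mu) = 5673.9643 s
lifetime = N*P = 63873.8747 * 5673.9643 = 3.6241809e+08 s = 4194.6538 days
years = 4194.6538 / 365.25 = 11.4843 years

11.4843 years


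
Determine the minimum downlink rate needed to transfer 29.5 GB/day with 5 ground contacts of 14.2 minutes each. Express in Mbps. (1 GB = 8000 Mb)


total contact time = 5 * 14.2 * 60 = 4260.0000 s
data = 29.5 GB = 236000.0000 Mb
rate = 236000.0000 / 4260.0000 = 55.3991 Mbps

55.3991 Mbps


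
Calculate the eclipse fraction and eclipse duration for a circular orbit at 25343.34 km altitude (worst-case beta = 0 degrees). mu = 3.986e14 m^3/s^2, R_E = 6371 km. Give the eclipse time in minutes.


r = 31714.3400 km
T = 936.7927 min
Eclipse fraction = arcsin(R_E/r)/pi = arcsin(6371.0000/31714.3400)/pi
= arcsin(0.200887)/pi = 0.06438242
Eclipse duration = 0.06438242 * 936.7927 = 60.3130 min

60.3130 minutes


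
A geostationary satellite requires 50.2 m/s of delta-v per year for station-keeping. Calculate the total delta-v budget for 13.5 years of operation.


dV = rate * years = 50.2 * 13.5
dV = 677.7000 m/s

677.7000 m/s


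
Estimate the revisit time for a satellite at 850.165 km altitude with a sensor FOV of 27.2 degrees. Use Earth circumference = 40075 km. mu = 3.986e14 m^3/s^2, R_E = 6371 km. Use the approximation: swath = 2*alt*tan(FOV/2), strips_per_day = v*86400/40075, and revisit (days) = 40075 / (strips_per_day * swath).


swath = 2*850.165*tan(0.2373648) = 411.3531 km
v = sqrt(mu/r) = 7429.5928 m/s = 7.4296 km/s
strips/day = v*86400/40075 = 7.4296*86400/40075 = 16.0179
coverage/day = strips * swath = 16.0179 * 411.3531 = 6589.0078 km
revisit = 40075 / 6589.0078 = 6.0821 days

6.0821 days


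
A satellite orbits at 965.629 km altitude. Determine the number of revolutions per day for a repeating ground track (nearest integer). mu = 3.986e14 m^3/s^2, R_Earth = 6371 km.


r = 7.336629e+06 m
T = 2*pi*sqrt(r^3/mu) = 6253.9738 s = 104.2329 min
revs/day = 1440 / 104.2329 = 13.8152
Rounded: 14 revolutions per day

14 revolutions per day


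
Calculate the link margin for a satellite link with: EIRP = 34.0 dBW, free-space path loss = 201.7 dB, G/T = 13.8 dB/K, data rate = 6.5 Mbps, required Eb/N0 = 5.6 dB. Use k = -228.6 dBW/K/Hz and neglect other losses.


C/N0 = EIRP - FSPL + G/T - k = 34.0 - 201.7 + 13.8 - (-228.6)
C/N0 = 74.7000 dB-Hz
R_b = 6.5 Mbps = 6.5e+06 bps -> 10*log10(R_b) = 68.1291 dB-Hz
Eb/N0 = C/N0 - 10*log10(R_b) = 74.7000 - 68.1291 = 6.5709 dB
Margin = Eb/N0 - Eb/N0_req = 6.5709 - 5.6 = 0.9708664 dB (link closes)

0.9709 dB


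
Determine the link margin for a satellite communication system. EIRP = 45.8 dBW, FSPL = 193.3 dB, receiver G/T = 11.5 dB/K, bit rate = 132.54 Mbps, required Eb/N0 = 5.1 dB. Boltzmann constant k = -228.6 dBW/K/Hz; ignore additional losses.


C/N0 = EIRP - FSPL + G/T - k = 45.8 - 193.3 + 11.5 - (-228.6)
C/N0 = 92.6000 dB-Hz
R_b = 132.54 Mbps = 1.3254e+08 bps -> 10*log10(R_b) = 81.2235 dB-Hz
Eb/N0 = C/N0 - 10*log10(R_b) = 92.6000 - 81.2235 = 11.3765 dB
Margin = Eb/N0 - Eb/N0_req = 11.3765 - 5.1 = 6.2765 dB (link closes)

6.2765 dB


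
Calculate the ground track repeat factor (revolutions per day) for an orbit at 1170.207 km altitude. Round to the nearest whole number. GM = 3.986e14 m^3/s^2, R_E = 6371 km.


r = 7.541207e+06 m
T = 2*pi*sqrt(r^3/mu) = 6517.3721 s = 108.6229 min
revs/day = 1440 / 108.6229 = 13.2569
Rounded: 13 revolutions per day

13 revolutions per day


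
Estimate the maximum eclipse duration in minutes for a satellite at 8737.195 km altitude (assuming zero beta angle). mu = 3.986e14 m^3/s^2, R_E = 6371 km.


r = 15108.1950 km
T = 308.0199 min
Eclipse fraction = arcsin(R_E/r)/pi = arcsin(6371.0000/15108.1950)/pi
= arcsin(0.4216917)/pi = 0.1385635
Eclipse duration = 0.1385635 * 308.0199 = 42.6803 min

42.6803 minutes


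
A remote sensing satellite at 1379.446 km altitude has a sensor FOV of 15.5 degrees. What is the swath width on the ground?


FOV = 15.5 deg = 0.270526 rad
swath = 2 * alt * tan(FOV/2) = 2 * 1379.446 * tan(0.135263)
swath = 2 * 1379.446 * 0.136094
swath = 375.4687 km

375.4687 km


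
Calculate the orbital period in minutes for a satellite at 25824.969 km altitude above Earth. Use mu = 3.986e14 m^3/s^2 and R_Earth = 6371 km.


r = 32195.9690 km = 3.2195969e+07 m
T = 2*pi*sqrt(r^3/mu) = 2*pi*sqrt(3.3373711e+22 / 3.986e14)
T = 57492.8016 s = 958.2134 min

958.2134 minutes


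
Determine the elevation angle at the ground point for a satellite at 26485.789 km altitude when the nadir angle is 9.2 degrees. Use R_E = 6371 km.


r = R_E + alt = 32856.7890 km
Law of sines in the satellite / Earth-center / ground-point triangle:
  sin(nadir)/R_E = sin(90 + el)/r  =>  cos(el) = (r/R_E)*sin(nadir)
cos(el) = (32856.7890 / 6371.0000) * sin(9.2 deg) = 0.824546
el = arccos(0.824546) = 34.4575 deg
(Earth-central angle = 90 - nadir - el = 46.3425 deg)

34.4575 degrees


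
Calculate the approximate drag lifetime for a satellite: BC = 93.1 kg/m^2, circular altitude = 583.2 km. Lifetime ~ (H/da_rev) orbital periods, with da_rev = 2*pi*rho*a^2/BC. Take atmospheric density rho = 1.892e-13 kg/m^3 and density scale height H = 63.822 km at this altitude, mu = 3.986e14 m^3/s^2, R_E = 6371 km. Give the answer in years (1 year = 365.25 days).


a = R_E + alt = 6954.2000 km = 6.9542e+06 m
da_rev = 2*pi*rho*a^2/BC = 2*pi*1.892e-13*(6.9542e+06)^2/93.1 = 0.617512386 m per revolution
N = H/da_rev = 63822.0000 m / 0.617512386 m = 103353.3926 revolutions
P = 2*pi*sqrt(a^3/mu) = 5771.4108 s
lifetime = N*P = 103353.3926 * 5771.4108 = 5.9649488e+08 s = 6903.8760 days
years = 6903.8760 / 365.25 = 18.9018 years

18.9018 years


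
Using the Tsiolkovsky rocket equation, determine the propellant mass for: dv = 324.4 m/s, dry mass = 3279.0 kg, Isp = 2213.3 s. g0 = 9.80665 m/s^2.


ve = Isp * g0 = 2213.3 * 9.80665 = 21705.058445 m/s
mass ratio = exp(dv/ve) = exp(324.4/21705.058445) = 1.01505807
m_prop = m_dry * (mr - 1) = 3279.0 * (1.01505807 - 1)
m_prop = 49.3754 kg

49.3754 kg


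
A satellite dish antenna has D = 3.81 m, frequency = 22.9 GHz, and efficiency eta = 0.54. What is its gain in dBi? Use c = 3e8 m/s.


lambda = c/f = 3e8 / 2.29e+10 = 0.01310044 m
G = eta*(pi*D/lambda)^2 = 0.54*(pi*3.81/0.01310044)^2
G = 450787.5487 (linear)
G = 10*log10(450787.5487) = 56.5397 dBi

56.5397 dBi


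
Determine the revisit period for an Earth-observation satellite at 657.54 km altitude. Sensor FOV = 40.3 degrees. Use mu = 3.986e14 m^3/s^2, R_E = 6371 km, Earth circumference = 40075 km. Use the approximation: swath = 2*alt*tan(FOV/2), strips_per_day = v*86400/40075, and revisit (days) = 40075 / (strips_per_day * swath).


swath = 2*657.54*tan(0.3516838) = 482.5527 km
v = sqrt(mu/r) = 7530.7128 m/s = 7.5307 km/s
strips/day = v*86400/40075 = 7.5307*86400/40075 = 16.2359
coverage/day = strips * swath = 16.2359 * 482.5527 = 7834.6756 km
revisit = 40075 / 7834.6756 = 5.1151 days

5.1151 days


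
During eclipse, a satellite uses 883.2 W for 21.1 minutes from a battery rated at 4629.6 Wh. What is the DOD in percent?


E_used = P * t / 60 = 883.2 * 21.1 / 60 = 310.5920 Wh
DOD = E_used / E_total * 100 = 310.5920 / 4629.6 * 100
DOD = 6.7088 %

6.7088 %


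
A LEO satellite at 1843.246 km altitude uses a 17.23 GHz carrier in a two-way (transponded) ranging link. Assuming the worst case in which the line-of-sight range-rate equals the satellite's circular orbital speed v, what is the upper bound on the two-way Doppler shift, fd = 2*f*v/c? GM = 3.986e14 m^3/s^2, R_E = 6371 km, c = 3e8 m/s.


r = 8.214246e+06 m
v = sqrt(mu/r) = 6966.0212 m/s (worst-case radial velocity)
f = 17.23 GHz = 1.723e+10 Hz
fd = 2*f*v/c = 2*1.723e+10*6966.0212/3.0e+08
fd = 800163.6405 Hz

800163.6405 Hz


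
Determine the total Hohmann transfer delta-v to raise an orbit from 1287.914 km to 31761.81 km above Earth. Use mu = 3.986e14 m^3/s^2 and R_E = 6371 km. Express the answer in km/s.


r1 = 7658.9140 km = 7.658914e+06 m
r2 = 38132.8100 km = 3.813281e+07 m
dv1 = sqrt(mu/r1)*(sqrt(2*r2/(r1+r2)) - 1) = 2095.9865 m/s
dv2 = sqrt(mu/r2)*(1 - sqrt(2*r1/(r1+r2))) = 1363.1751 m/s
total dv = |dv1| + |dv2| = 2095.9865 + 1363.1751 = 3459.1616 m/s = 3.4592 km/s

3.4592 km/s


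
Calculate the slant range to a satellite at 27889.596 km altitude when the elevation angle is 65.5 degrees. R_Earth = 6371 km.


h = 27889.596 km, el = 65.5 deg
d = -R_E*sin(el) + sqrt((R_E*sin(el))^2 + 2*R_E*h + h^2)
d = -6371.0000*sin(1.1432) + sqrt((6371.0000*0.9099613)^2 + 2*6371.0000*27889.596 + 27889.596^2)
d = 28361.2113 km

28361.2113 km


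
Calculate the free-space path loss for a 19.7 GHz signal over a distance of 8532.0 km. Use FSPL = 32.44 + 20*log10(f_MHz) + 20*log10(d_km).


f = 19.7 GHz = 19700.0000 MHz
d = 8532.0 km
FSPL = 32.44 + 20*log10(19700.0000) + 20*log10(8532.0)
FSPL = 32.44 + 85.8893 + 78.6210
FSPL = 196.9503 dB

196.9503 dB


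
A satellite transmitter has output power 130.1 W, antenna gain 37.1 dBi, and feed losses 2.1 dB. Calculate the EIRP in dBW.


Pt = 130.1 W = 21.1428 dBW
EIRP = Pt_dBW + Gt - losses = 21.1428 + 37.1 - 2.1 = 56.1428 dBW

56.1428 dBW


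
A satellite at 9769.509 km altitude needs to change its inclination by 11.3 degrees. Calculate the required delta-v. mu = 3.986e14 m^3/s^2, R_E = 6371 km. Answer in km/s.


r = 16140.5090 km = 1.6140509e+07 m
V = sqrt(mu/r) = 4969.4696 m/s
di = 11.3 deg = 0.1972222 rad
dV = 2*V*sin(di/2) = 2*4969.4696*sin(0.0986111)
dV = 978.5021 m/s = 0.9785021 km/s

0.9785 km/s


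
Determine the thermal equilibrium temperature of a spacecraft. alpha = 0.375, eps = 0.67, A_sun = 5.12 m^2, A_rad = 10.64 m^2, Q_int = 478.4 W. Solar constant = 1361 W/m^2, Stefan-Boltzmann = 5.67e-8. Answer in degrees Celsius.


Numerator = alpha*S*A_sun + Q_int = 0.375*1361*5.12 + 478.4 = 3091.5200 W
Denominator = eps*sigma*A_rad = 0.67*5.67e-8*10.64 = 4.0420296e-07 W/K^4
T^4 = 7.6484348e+09 K^4
T = 295.7285 K = 22.5785 C

22.5785 degrees Celsius


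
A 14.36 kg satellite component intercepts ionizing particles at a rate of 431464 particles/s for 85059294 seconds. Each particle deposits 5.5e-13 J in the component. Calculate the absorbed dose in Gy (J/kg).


Total energy deposited = rate * time * E_per
  = 431464 * 85059294 * 5.5e-13 = 20.1850 J
Dose = E_total / mass = 20.1850 / 14.36
Dose = 1.4056 Gy

1.4056 Gy


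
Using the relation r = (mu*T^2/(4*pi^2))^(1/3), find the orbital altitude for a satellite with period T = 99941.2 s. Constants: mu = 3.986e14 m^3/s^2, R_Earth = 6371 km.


T = 99941.2 s
r = (mu*T^2/(4*pi^2))^(1/3) = (3.986e14 * 99941.2^2 / (4*pi^2))^(1/3)
r = 4.65467e+07 m = 46546.6996 km
alt = r - R_E = 46546.6996 - 6371 = 40175.6996 km

40175.6996 km


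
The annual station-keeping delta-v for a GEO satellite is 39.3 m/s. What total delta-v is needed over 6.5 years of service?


dV = rate * years = 39.3 * 6.5
dV = 255.4500 m/s

255.4500 m/s


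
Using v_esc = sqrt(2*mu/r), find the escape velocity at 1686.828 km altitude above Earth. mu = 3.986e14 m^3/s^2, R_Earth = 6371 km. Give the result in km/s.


r = 6371.0 + 1686.828 = 8057.8280 km = 8.057828e+06 m
v_esc = sqrt(2*mu/r) = sqrt(2*3.986e14 / 8.057828e+06)
v_esc = 9946.5999 m/s = 9.9466 km/s

9.9466 km/s


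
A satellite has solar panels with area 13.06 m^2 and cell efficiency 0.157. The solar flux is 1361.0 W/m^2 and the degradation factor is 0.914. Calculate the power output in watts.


P = area * eta * S * degradation
P = 13.06 * 0.157 * 1361.0 * 0.914
P = 2550.6282 W

2550.6282 W


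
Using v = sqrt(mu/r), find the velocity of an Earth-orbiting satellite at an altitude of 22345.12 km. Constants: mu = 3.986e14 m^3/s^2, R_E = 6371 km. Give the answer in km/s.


r = R_E + alt = 6371.0 + 22345.12 = 28716.1200 km = 2.871612e+07 m
v = sqrt(mu/r) = sqrt(3.986e14 / 2.871612e+07) = 3725.6819 m/s = 3.7257 km/s

3.7257 km/s


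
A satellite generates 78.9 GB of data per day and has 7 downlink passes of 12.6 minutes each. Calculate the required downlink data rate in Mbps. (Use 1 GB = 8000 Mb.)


total contact time = 7 * 12.6 * 60 = 5292.0000 s
data = 78.9 GB = 631200.0000 Mb
rate = 631200.0000 / 5292.0000 = 119.2744 Mbps

119.2744 Mbps


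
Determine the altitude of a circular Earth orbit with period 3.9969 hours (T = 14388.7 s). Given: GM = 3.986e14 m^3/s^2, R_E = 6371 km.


T = 14388.7 s
r = (mu*T^2/(4*pi^2))^(1/3) = (3.986e14 * 14388.7^2 / (4*pi^2))^(1/3)
r = 1.2786163e+07 m = 12786.1626 km
alt = r - R_E = 12786.1626 - 6371 = 6415.1626 km

6415.1626 km


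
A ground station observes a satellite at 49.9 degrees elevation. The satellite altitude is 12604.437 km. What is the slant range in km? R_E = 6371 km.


h = 12604.437 km, el = 49.9 deg
d = -R_E*sin(el) + sqrt((R_E*sin(el))^2 + 2*R_E*h + h^2)
d = -6371.0000*sin(0.8709193) + sqrt((6371.0000*0.7649214)^2 + 2*6371.0000*12604.437 + 12604.437^2)
d = 13653.0659 km

13653.0659 km


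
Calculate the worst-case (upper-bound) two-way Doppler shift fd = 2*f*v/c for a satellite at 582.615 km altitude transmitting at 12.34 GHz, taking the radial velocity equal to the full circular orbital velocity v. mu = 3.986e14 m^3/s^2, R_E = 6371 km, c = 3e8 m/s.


r = 6.953615e+06 m
v = sqrt(mu/r) = 7571.1757 m/s (worst-case radial velocity)
f = 12.34 GHz = 1.234e+10 Hz
fd = 2*f*v/c = 2*1.234e+10*7571.1757/3.0e+08
fd = 622855.3900 Hz

622855.3900 Hz


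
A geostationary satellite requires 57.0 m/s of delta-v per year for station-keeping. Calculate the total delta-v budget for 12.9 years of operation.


dV = rate * years = 57.0 * 12.9
dV = 735.3000 m/s

735.3000 m/s


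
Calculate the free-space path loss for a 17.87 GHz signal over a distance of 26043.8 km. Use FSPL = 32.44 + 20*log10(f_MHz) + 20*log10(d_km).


f = 17.87 GHz = 17870.0000 MHz
d = 26043.8 km
FSPL = 32.44 + 20*log10(17870.0000) + 20*log10(26043.8)
FSPL = 32.44 + 85.0425 + 88.3141
FSPL = 205.7966 dB

205.7966 dB


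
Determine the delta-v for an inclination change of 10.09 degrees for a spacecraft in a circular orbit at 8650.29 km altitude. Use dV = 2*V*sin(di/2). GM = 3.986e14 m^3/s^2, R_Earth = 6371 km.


r = 15021.2900 km = 1.502129e+07 m
V = sqrt(mu/r) = 5151.2785 m/s
di = 10.09 deg = 0.1761037 rad
dV = 2*V*sin(di/2) = 2*5151.2785*sin(0.08805186)
dV = 905.9876 m/s = 0.9059876 km/s

0.9060 km/s


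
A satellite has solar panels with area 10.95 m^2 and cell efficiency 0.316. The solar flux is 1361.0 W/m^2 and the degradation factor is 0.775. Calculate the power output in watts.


P = area * eta * S * degradation
P = 10.95 * 0.316 * 1361.0 * 0.775
P = 3649.7325 W

3649.7325 W


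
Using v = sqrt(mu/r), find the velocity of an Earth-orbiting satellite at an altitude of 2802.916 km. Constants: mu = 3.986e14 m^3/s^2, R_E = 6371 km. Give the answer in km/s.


r = R_E + alt = 6371.0 + 2802.916 = 9173.9160 km = 9.173916e+06 m
v = sqrt(mu/r) = sqrt(3.986e14 / 9.173916e+06) = 6591.6064 m/s = 6.5916 km/s

6.5916 km/s


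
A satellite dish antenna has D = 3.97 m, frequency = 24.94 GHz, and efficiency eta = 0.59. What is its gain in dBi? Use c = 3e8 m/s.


lambda = c/f = 3e8 / 2.494e+10 = 0.01202887 m
G = eta*(pi*D/lambda)^2 = 0.59*(pi*3.97/0.01202887)^2
G = 634283.1282 (linear)
G = 10*log10(634283.1282) = 58.0228 dBi

58.0228 dBi


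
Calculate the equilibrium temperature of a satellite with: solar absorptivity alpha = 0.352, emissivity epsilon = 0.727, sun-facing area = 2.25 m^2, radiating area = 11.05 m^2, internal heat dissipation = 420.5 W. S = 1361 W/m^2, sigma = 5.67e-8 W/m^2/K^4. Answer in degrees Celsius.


Numerator = alpha*S*A_sun + Q_int = 0.352*1361*2.25 + 420.5 = 1498.4120 W
Denominator = eps*sigma*A_rad = 0.727*5.67e-8*11.05 = 4.5549094e-07 W/K^4
T^4 = 3.2896636e+09 K^4
T = 239.4903 K = -33.6597 C

-33.6597 degrees Celsius


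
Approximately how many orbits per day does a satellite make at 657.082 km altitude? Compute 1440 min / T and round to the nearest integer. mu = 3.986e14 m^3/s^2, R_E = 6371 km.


r = 7.028082e+06 m
T = 2*pi*sqrt(r^3/mu) = 5863.6286 s = 97.7271 min
revs/day = 1440 / 97.7271 = 14.7349
Rounded: 15 revolutions per day

15 revolutions per day


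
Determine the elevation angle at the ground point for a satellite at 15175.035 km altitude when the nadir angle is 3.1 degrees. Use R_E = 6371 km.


r = R_E + alt = 21546.0350 km
Law of sines in the satellite / Earth-center / ground-point triangle:
  sin(nadir)/R_E = sin(90 + el)/r  =>  cos(el) = (r/R_E)*sin(nadir)
cos(el) = (21546.0350 / 6371.0000) * sin(3.1 deg) = 0.1828887
el = arccos(0.1828887) = 79.4619 deg
(Earth-central angle = 90 - nadir - el = 7.4381 deg)

79.4619 degrees


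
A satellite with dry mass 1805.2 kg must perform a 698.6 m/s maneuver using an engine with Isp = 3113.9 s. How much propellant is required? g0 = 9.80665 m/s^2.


ve = Isp * g0 = 3113.9 * 9.80665 = 30536.927435 m/s
mass ratio = exp(dv/ve) = exp(698.6/30536.927435) = 1.02314091
m_prop = m_dry * (mr - 1) = 1805.2 * (1.02314091 - 1)
m_prop = 41.7740 kg

41.7740 kg


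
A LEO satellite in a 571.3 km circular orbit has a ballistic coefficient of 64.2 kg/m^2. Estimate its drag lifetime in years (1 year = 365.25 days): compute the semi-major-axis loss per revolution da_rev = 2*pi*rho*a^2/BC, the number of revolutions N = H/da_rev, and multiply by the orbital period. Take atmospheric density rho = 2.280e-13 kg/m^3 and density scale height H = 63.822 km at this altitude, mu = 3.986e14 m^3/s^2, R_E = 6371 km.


a = R_E + alt = 6942.3000 km = 6.9423e+06 m
da_rev = 2*pi*rho*a^2/BC = 2*pi*2.280e-13*(6.9423e+06)^2/64.2 = 1.075441 m per revolution
N = H/da_rev = 63822.0000 m / 1.075441 m = 59344.9773 revolutions
P = 2*pi*sqrt(a^3/mu) = 5756.6031 s
lifetime = N*P = 59344.9773 * 5756.6031 = 3.4162548e+08 s = 3953.9986 days
years = 3953.9986 / 365.25 = 10.8255 years

10.8255 years


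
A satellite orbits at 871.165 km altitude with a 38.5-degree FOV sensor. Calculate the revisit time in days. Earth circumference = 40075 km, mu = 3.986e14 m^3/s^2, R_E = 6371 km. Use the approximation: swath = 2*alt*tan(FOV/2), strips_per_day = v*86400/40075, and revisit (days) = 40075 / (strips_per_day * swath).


swath = 2*871.165*tan(0.3359759) = 608.4489 km
v = sqrt(mu/r) = 7418.8133 m/s = 7.4188 km/s
strips/day = v*86400/40075 = 7.4188*86400/40075 = 15.9946
coverage/day = strips * swath = 15.9946 * 608.4489 = 9731.9248 km
revisit = 40075 / 9731.9248 = 4.1179 days

4.1179 days


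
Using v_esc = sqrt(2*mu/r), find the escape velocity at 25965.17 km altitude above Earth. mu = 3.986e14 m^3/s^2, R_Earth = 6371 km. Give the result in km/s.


r = 6371.0 + 25965.17 = 32336.1700 km = 3.233617e+07 m
v_esc = sqrt(2*mu/r) = sqrt(2*3.986e14 / 3.233617e+07)
v_esc = 4965.2298 m/s = 4.9652 km/s

4.9652 km/s


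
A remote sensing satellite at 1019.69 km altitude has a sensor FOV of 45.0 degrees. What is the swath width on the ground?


FOV = 45.0 deg = 0.7853982 rad
swath = 2 * alt * tan(FOV/2) = 2 * 1019.69 * tan(0.3926991)
swath = 2 * 1019.69 * 0.4142136
swath = 844.7389 km

844.7389 km


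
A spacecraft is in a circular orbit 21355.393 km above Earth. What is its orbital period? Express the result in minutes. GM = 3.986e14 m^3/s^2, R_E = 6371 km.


r = 27726.3930 km = 2.7726393e+07 m
T = 2*pi*sqrt(r^3/mu) = 2*pi*sqrt(2.1314744e+22 / 3.986e14)
T = 45946.3782 s = 765.7730 min

765.7730 minutes


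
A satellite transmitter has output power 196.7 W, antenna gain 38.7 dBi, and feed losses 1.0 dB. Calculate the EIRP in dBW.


Pt = 196.7 W = 22.9380 dBW
EIRP = Pt_dBW + Gt - losses = 22.9380 + 38.7 - 1.0 = 60.6380 dBW

60.6380 dBW


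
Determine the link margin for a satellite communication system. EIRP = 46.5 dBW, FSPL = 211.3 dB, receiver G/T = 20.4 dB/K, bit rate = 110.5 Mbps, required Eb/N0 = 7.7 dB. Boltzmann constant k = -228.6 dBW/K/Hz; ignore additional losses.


C/N0 = EIRP - FSPL + G/T - k = 46.5 - 211.3 + 20.4 - (-228.6)
C/N0 = 84.2000 dB-Hz
R_b = 110.5 Mbps = 1.105e+08 bps -> 10*log10(R_b) = 80.4336 dB-Hz
Eb/N0 = C/N0 - 10*log10(R_b) = 84.2000 - 80.4336 = 3.7664 dB
Margin = Eb/N0 - Eb/N0_req = 3.7664 - 7.7 = -3.9336 dB (negative margin: link does not close)

-3.9336 dB


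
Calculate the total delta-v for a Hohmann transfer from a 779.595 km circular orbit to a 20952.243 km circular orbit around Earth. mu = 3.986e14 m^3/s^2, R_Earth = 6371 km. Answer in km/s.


r1 = 7150.5950 km = 7.150595e+06 m
r2 = 27323.2430 km = 2.7323243e+07 m
dv1 = sqrt(mu/r1)*(sqrt(2*r2/(r1+r2)) - 1) = 1933.9654 m/s
dv2 = sqrt(mu/r2)*(1 - sqrt(2*r1/(r1+r2))) = 1359.4157 m/s
total dv = |dv1| + |dv2| = 1933.9654 + 1359.4157 = 3293.3811 m/s = 3.2934 km/s

3.2934 km/s


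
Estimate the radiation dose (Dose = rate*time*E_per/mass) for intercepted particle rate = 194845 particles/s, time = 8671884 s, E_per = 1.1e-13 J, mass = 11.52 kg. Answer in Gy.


Total energy deposited = rate * time * E_per
  = 194845 * 8671884 * 1.1e-13 = 0.1858641 J
Dose = E_total / mass = 0.1858641 / 11.52
Dose = 0.01613403 Gy

0.0161 Gy


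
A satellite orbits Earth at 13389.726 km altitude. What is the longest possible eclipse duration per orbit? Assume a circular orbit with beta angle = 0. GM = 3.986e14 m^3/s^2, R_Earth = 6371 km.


r = 19760.7260 km
T = 460.7489 min
Eclipse fraction = arcsin(R_E/r)/pi = arcsin(6371.0000/19760.7260)/pi
= arcsin(0.3224072)/pi = 0.104492
Eclipse duration = 0.104492 * 460.7489 = 48.1446 min

48.1446 minutes


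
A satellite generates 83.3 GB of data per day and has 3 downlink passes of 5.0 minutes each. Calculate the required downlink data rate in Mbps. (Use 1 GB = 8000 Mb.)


total contact time = 3 * 5.0 * 60 = 900.0000 s
data = 83.3 GB = 666400.0000 Mb
rate = 666400.0000 / 900.0000 = 740.4444 Mbps

740.4444 Mbps


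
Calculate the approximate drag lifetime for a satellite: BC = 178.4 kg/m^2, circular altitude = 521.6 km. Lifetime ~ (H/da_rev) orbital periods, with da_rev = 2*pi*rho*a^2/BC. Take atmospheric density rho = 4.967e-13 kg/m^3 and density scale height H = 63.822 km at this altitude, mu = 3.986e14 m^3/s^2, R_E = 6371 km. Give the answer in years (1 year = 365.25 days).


a = R_E + alt = 6892.6000 km = 6.8926e+06 m
da_rev = 2*pi*rho*a^2/BC = 2*pi*4.967e-13*(6.8926e+06)^2/178.4 = 0.831084781 m per revolution
N = H/da_rev = 63822.0000 m / 0.831084781 m = 76793.6093 revolutions
P = 2*pi*sqrt(a^3/mu) = 5694.8965 s
lifetime = N*P = 76793.6093 * 5694.8965 = 4.3733166e+08 s = 5061.7090 days
years = 5061.7090 / 365.25 = 13.8582 years

13.8582 years


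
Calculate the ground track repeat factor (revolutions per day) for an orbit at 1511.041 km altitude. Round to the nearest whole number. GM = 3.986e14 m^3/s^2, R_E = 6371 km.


r = 7.882041e+06 m
T = 2*pi*sqrt(r^3/mu) = 6964.1683 s = 116.0695 min
revs/day = 1440 / 116.0695 = 12.4064
Rounded: 12 revolutions per day

12 revolutions per day


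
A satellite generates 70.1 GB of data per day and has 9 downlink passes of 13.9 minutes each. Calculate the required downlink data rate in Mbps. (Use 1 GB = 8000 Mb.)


total contact time = 9 * 13.9 * 60 = 7506.0000 s
data = 70.1 GB = 560800.0000 Mb
rate = 560800.0000 / 7506.0000 = 74.7136 Mbps

74.7136 Mbps


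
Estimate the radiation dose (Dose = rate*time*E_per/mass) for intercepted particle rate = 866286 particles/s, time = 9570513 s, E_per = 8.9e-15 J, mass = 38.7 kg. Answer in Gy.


Total energy deposited = rate * time * E_per
  = 866286 * 9570513 * 8.9e-15 = 0.07378813 J
Dose = E_total / mass = 0.07378813 / 38.7
Dose = 0.00190667 Gy

0.0019 Gy


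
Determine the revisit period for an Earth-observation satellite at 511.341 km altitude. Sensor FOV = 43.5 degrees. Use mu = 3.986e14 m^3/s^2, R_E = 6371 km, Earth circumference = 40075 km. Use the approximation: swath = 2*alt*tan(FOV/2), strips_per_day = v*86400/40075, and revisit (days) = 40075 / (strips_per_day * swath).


swath = 2*511.341*tan(0.3796091) = 408.0087 km
v = sqrt(mu/r) = 7610.2786 m/s = 7.6103 km/s
strips/day = v*86400/40075 = 7.6103*86400/40075 = 16.4074
coverage/day = strips * swath = 16.4074 * 408.0087 = 6694.3781 km
revisit = 40075 / 6694.3781 = 5.9864 days

5.9864 days


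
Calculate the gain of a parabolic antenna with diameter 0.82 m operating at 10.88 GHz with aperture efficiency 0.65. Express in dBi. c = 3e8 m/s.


lambda = c/f = 3e8 / 1.088e+10 = 0.02757353 m
G = eta*(pi*D/lambda)^2 = 0.65*(pi*0.82/0.02757353)^2
G = 5673.5657 (linear)
G = 10*log10(5673.5657) = 37.5386 dBi

37.5386 dBi


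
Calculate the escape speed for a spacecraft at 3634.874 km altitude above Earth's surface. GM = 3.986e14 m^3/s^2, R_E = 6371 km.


r = 6371.0 + 3634.874 = 10005.8740 km = 1.0005874e+07 m
v_esc = sqrt(2*mu/r) = sqrt(2*3.986e14 / 1.0005874e+07)
v_esc = 8925.9845 m/s = 8.9260 km/s

8.9260 km/s


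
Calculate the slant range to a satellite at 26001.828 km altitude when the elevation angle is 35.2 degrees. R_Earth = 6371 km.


h = 26001.828 km, el = 35.2 deg
d = -R_E*sin(el) + sqrt((R_E*sin(el))^2 + 2*R_E*h + h^2)
d = -6371.0000*sin(0.6143559) + sqrt((6371.0000*0.5764323)^2 + 2*6371.0000*26001.828 + 26001.828^2)
d = 28279.0324 km

28279.0324 km


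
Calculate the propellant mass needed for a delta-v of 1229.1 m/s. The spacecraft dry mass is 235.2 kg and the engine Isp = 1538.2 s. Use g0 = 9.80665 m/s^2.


ve = Isp * g0 = 1538.2 * 9.80665 = 15084.589030 m/s
mass ratio = exp(dv/ve) = exp(1229.1/15084.589030) = 1.08489207
m_prop = m_dry * (mr - 1) = 235.2 * (1.08489207 - 1)
m_prop = 19.9666 kg

19.9666 kg


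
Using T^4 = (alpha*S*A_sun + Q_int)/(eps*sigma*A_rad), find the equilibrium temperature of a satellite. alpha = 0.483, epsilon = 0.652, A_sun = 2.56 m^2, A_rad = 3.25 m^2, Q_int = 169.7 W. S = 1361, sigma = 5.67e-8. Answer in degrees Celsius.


Numerator = alpha*S*A_sun + Q_int = 0.483*1361*2.56 + 169.7 = 1852.5493 W
Denominator = eps*sigma*A_rad = 0.652*5.67e-8*3.25 = 1.201473e-07 W/K^4
T^4 = 1.5418984e+10 K^4
T = 352.3822 K = 79.2322 C

79.2322 degrees Celsius


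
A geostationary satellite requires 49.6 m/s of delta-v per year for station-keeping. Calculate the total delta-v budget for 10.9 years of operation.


dV = rate * years = 49.6 * 10.9
dV = 540.6400 m/s

540.6400 m/s


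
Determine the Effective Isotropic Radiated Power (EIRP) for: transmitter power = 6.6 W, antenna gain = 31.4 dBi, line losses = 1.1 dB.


Pt = 6.6 W = 8.1954 dBW
EIRP = Pt_dBW + Gt - losses = 8.1954 + 31.4 - 1.1 = 38.4954 dBW

38.4954 dBW


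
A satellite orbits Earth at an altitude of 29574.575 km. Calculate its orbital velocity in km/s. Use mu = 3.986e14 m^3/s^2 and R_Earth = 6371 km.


r = R_E + alt = 6371.0 + 29574.575 = 35945.5750 km = 3.5945575e+07 m
v = sqrt(mu/r) = sqrt(3.986e14 / 3.5945575e+07) = 3330.0130 m/s = 3.3300 km/s

3.3300 km/s


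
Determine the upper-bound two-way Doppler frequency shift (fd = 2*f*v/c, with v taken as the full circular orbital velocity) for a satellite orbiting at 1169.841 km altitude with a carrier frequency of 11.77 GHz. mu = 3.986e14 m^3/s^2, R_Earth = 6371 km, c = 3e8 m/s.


r = 7.540841e+06 m
v = sqrt(mu/r) = 7270.4075 m/s (worst-case radial velocity)
f = 11.77 GHz = 1.177e+10 Hz
fd = 2*f*v/c = 2*1.177e+10*7270.4075/3.0e+08
fd = 570484.6444 Hz

570484.6444 Hz


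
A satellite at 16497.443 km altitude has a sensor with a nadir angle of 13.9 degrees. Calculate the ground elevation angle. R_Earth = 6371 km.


r = R_E + alt = 22868.4430 km
Law of sines in the satellite / Earth-center / ground-point triangle:
  sin(nadir)/R_E = sin(90 + el)/r  =>  cos(el) = (r/R_E)*sin(nadir)
cos(el) = (22868.4430 / 6371.0000) * sin(13.9 deg) = 0.8622887
el = arccos(0.8622887) = 30.4255 deg
(Earth-central angle = 90 - nadir - el = 45.6745 deg)

30.4255 degrees


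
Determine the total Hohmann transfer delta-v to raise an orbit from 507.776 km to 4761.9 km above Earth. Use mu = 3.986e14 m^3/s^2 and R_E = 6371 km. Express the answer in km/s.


r1 = 6878.7760 km = 6.878776e+06 m
r2 = 11132.9000 km = 1.11329e+07 m
dv1 = sqrt(mu/r1)*(sqrt(2*r2/(r1+r2)) - 1) = 851.3501 m/s
dv2 = sqrt(mu/r2)*(1 - sqrt(2*r1/(r1+r2))) = 754.1527 m/s
total dv = |dv1| + |dv2| = 851.3501 + 754.1527 = 1605.5028 m/s = 1.6055 km/s

1.6055 km/s


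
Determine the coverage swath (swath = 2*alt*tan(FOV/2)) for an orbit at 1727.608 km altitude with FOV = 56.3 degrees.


FOV = 56.3 deg = 0.9826204 rad
swath = 2 * alt * tan(FOV/2) = 2 * 1727.608 * tan(0.4913102)
swath = 2 * 1727.608 * 0.5350723
swath = 1848.7902 km

1848.7902 km


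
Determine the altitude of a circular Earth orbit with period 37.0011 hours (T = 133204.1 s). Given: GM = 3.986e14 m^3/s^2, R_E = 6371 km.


T = 133204.1 s
r = (mu*T^2/(4*pi^2))^(1/3) = (3.986e14 * 133204.1^2 / (4*pi^2))^(1/3)
r = 5.637297e+07 m = 56372.9698 km
alt = r - R_E = 56372.9698 - 6371 = 50001.9698 km

50001.9698 km


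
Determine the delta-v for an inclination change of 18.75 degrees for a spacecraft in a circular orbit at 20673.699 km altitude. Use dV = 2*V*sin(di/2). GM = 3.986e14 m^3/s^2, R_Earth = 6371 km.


r = 27044.6990 km = 2.7044699e+07 m
V = sqrt(mu/r) = 3839.0836 m/s
di = 18.75 deg = 0.3272492 rad
dV = 2*V*sin(di/2) = 2*3839.0836*sin(0.1636246)
dV = 1250.7387 m/s = 1.2507 km/s

1.2507 km/s


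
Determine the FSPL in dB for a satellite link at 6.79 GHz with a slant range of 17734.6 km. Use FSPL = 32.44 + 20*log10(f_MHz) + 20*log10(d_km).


f = 6.79 GHz = 6790.0000 MHz
d = 17734.6 km
FSPL = 32.44 + 20*log10(6790.0000) + 20*log10(17734.6)
FSPL = 32.44 + 76.6374 + 84.9764
FSPL = 194.0538 dB

194.0538 dB


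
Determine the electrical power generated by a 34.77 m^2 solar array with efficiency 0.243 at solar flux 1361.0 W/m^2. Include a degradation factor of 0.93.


P = area * eta * S * degradation
P = 34.77 * 0.243 * 1361.0 * 0.93
P = 10694.2920 W

10694.2920 W


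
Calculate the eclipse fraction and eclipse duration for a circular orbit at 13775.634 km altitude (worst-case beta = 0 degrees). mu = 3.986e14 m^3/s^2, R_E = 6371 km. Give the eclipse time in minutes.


r = 20146.6340 km
T = 474.3116 min
Eclipse fraction = arcsin(R_E/r)/pi = arcsin(6371.0000/20146.6340)/pi
= arcsin(0.3162315)/pi = 0.1024176
Eclipse duration = 0.1024176 * 474.3116 = 48.5779 min

48.5779 minutes


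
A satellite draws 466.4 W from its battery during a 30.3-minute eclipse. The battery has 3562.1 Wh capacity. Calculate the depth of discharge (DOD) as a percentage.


E_used = P * t / 60 = 466.4 * 30.3 / 60 = 235.5320 Wh
DOD = E_used / E_total * 100 = 235.5320 / 3562.1 * 100
DOD = 6.6122 %

6.6122 %


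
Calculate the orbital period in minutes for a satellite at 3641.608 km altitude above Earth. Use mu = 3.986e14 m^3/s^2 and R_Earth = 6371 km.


r = 10012.6080 km = 1.0012608e+07 m
T = 2*pi*sqrt(r^3/mu) = 2*pi*sqrt(1.0037872e+21 / 3.986e14)
T = 9970.8468 s = 166.1808 min

166.1808 minutes


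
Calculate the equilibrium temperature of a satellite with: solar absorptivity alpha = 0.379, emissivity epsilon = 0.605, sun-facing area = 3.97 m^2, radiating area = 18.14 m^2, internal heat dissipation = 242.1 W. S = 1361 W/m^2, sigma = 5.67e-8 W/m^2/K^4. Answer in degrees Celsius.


Numerator = alpha*S*A_sun + Q_int = 0.379*1361*3.97 + 242.1 = 2289.9014 W
Denominator = eps*sigma*A_rad = 0.605*5.67e-8*18.14 = 6.2226549e-07 W/K^4
T^4 = 3.6799428e+09 K^4
T = 246.2976 K = -26.8524 C

-26.8524 degrees Celsius


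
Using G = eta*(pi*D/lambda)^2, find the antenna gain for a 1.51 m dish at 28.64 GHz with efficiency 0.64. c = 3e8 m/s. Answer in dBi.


lambda = c/f = 3e8 / 2.864e+10 = 0.01047486 m
G = eta*(pi*D/lambda)^2 = 0.64*(pi*1.51/0.01047486)^2
G = 131261.4302 (linear)
G = 10*log10(131261.4302) = 51.1814 dBi

51.1814 dBi


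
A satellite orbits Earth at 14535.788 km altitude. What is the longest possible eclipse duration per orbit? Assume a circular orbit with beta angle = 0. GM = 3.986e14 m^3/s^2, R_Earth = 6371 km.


r = 20906.7880 km
T = 501.4076 min
Eclipse fraction = arcsin(R_E/r)/pi = arcsin(6371.0000/20906.7880)/pi
= arcsin(0.3047336)/pi = 0.09856742
Eclipse duration = 0.09856742 * 501.4076 = 49.4225 min

49.4225 minutes


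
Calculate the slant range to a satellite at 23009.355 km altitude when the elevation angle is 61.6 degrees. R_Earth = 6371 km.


h = 23009.355 km, el = 61.6 deg
d = -R_E*sin(el) + sqrt((R_E*sin(el))^2 + 2*R_E*h + h^2)
d = -6371.0000*sin(1.0751) + sqrt((6371.0000*0.8796486)^2 + 2*6371.0000*23009.355 + 23009.355^2)
d = 23619.4332 km

23619.4332 km


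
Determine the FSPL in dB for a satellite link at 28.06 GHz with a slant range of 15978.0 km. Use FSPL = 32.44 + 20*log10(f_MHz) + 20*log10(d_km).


f = 28.06 GHz = 28060.0000 MHz
d = 15978.0 km
FSPL = 32.44 + 20*log10(28060.0000) + 20*log10(15978.0)
FSPL = 32.44 + 88.9618 + 84.0704
FSPL = 205.4722 dB

205.4722 dB


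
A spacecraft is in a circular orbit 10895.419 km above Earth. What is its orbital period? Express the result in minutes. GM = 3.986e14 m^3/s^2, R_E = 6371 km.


r = 17266.4190 km = 1.7266419e+07 m
T = 2*pi*sqrt(r^3/mu) = 2*pi*sqrt(5.1476241e+21 / 3.986e14)
T = 22579.5163 s = 376.3253 min

376.3253 minutes
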